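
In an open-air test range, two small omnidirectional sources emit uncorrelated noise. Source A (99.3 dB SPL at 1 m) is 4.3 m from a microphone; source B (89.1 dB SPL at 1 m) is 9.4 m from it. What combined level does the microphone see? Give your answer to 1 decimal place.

At the listener: L_A = 99.3 − 20·log₁₀(4.3) = 86.63 dB; L_B = 89.1 − 20·log₁₀(9.4) = 69.64 dB.
Combined: 10·log₁₀(10^(86.63/10)+10^(69.64/10)) = 86.7 dB SPL.

86.7 dB SPL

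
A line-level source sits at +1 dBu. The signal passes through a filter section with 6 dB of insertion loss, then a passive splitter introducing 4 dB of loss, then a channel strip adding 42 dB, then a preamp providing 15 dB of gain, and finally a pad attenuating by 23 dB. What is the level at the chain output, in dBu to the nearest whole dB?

+25 dBu

In dB, series stages simply add:
+1 − 6 − 4 + 42 + 15 − 23 = +25 dBu.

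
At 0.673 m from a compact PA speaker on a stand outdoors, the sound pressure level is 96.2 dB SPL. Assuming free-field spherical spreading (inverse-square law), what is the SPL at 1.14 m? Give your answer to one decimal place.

91.6 dB SPL

Free-field point source: level drops by 20·log₁₀ of the distance ratio.
ΔL = −20·log₁₀(1.14/0.673) = -4.58 dB, so L₂ = 96.2 + (-4.58) = 91.6 dB SPL.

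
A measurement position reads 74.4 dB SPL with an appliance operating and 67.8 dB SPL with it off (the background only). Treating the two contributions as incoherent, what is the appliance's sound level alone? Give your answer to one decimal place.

73.3 dB SPL

Subtract intensities: L_src = 10·log₁₀(10^(L_total/10) − 10^(L_bg/10)).
L_src = 10·log₁₀(10^(74.4/10) − 10^(67.8/10)) = 10·log₁₀(21520000) = 73.3 dB SPL.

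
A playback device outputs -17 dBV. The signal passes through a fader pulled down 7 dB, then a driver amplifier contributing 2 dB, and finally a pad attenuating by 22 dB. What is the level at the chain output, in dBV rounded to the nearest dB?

Gain stages sum in dB:
-17 − 7 + 2 − 22 = -44 dBV.

-44 dBV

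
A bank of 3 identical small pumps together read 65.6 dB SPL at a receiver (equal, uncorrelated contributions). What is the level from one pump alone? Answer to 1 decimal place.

60.8 dB SPL

3 equal incoherent sources add 10·log₁₀(3) = 4.77 dB over one source.
L_one = 65.6 − 4.77 = 60.8 dB SPL.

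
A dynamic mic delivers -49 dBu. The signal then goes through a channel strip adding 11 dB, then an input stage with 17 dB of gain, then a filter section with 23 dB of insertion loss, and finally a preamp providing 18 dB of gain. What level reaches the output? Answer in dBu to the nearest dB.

-26 dBu

Gain stages sum in dB:
-49 + 11 + 17 − 23 + 18 = -26 dBu.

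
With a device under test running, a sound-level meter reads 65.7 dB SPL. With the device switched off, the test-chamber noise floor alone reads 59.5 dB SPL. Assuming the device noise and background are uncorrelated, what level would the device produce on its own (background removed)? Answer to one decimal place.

64.5 dB SPL

Remove the background by subtracting linear intensities:
L_src = 10·log₁₀(10^(65.7/10) − 10^(59.5/10)) = 10·log₁₀(2824000) = 64.5 dB SPL.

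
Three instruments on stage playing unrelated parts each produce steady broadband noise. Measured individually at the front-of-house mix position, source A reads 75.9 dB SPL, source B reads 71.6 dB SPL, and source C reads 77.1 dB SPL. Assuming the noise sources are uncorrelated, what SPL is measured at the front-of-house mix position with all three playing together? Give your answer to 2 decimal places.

80.20 dB SPL

Uncorrelated sources add in intensity (power), not in dB.
L_total = 10·log₁₀(10^(75.9/10) + 10^(71.6/10) + 10^(77.1/10)) = 10·log₁₀(104600000) = 80.20 dB SPL.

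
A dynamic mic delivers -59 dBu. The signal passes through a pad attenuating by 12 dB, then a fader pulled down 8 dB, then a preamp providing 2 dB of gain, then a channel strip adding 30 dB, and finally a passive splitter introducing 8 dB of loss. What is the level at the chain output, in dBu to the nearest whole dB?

-55 dBu

In dB, series stages simply add:
-59 − 12 − 8 + 2 + 30 − 8 = -55 dBu.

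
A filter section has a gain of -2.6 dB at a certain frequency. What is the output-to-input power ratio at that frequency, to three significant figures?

0.550

Power ratio = 10^(dB/10).
10^(-2.6/10) = 10^(-0.2600) = 0.550.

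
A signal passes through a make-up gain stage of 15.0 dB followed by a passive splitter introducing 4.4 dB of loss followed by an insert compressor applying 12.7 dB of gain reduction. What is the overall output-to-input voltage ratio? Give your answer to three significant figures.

Net gain = 15.0 + (−4.4) + (−12.7) = -2.1 dB.
Voltage ratio = 10^(-2.1/20) = 0.785.

0.785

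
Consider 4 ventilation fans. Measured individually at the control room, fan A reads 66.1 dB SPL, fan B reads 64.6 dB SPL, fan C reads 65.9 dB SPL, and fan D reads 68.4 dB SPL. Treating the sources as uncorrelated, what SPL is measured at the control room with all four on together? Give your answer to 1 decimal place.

Uncorrelated sources add in intensity (power), not in dB.
L_total = 10·log₁₀(10^(66.1/10) + 10^(64.6/10) + 10^(65.9/10) + 10^(68.4/10)) = 10·log₁₀(17770000) = 72.5 dB SPL.

72.5 dB SPL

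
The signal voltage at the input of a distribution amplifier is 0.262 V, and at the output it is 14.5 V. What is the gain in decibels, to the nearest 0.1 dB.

34.9 dB

For a voltage ratio, dB = 20·log₁₀(V₂/V₁).
20·log₁₀(14.5/0.262) = 20·log₁₀(55.34) = 34.9 dB.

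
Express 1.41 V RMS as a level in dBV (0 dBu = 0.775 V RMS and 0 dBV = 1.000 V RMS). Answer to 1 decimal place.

+3.0 dBV

dBV = 20·log₁₀(V / 1.000 V).
20·log₁₀(1.41/1.000) = +3.0 dBV.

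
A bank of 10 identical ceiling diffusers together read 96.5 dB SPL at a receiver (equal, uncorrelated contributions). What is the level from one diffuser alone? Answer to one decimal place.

86.5 dB SPL

10 equal incoherent sources add 10·log₁₀(10) = 10.00 dB over one source.
L_one = 96.5 − 10.00 = 86.5 dB SPL.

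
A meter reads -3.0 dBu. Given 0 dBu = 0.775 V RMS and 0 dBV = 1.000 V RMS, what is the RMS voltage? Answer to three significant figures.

0.549 V

V = 0.775 V × 10^(-3.0/20).
= 0.775 × 0.7079 = 0.549 V.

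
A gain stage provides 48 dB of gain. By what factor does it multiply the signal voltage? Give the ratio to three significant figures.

Voltage ratio = 10^(dB/20).
10^(48/20) = 10^(2.400) = 251.

251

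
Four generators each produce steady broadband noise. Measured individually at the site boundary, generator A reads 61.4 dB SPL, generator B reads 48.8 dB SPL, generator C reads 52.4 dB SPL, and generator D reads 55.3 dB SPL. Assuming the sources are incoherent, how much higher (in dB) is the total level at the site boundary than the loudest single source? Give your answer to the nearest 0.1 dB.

1.5 dB

Add the sources as powers (linear), then convert back to dB:
L_total = 10·log₁₀(10^(61.4/10) + 10^(48.8/10) + 10^(52.4/10) + 10^(55.3/10)) = 62.94 dB SPL.
Excess over the loudest (61.4 dB): 62.94 − 61.4 = 1.5 dB.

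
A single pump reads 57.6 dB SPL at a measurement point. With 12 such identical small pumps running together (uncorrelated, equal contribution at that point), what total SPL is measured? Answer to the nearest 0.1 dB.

68.4 dB SPL

12 equal incoherent sources raise the level by 10·log₁₀(12) = 10.79 dB.
L_total = 57.6 + 10.79 = 68.4 dB SPL.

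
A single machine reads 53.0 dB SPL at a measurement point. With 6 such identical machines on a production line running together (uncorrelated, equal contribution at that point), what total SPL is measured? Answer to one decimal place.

6 equal incoherent sources raise the level by 10·log₁₀(6) = 7.78 dB.
L_total = 53.0 + 7.78 = 60.8 dB SPL.

60.8 dB SPL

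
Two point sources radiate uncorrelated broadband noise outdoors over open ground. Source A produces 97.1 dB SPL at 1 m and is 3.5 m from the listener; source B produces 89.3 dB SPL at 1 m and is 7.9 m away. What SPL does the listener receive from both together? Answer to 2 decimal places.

At the listener: L_A = 97.1 − 20·log₁₀(3.5) = 86.219 dB; L_B = 89.3 − 20·log₁₀(7.9) = 71.347 dB.
Combined: 10·log₁₀(10^(86.219/10)+10^(71.347/10)) = 86.36 dB SPL.

86.36 dB SPL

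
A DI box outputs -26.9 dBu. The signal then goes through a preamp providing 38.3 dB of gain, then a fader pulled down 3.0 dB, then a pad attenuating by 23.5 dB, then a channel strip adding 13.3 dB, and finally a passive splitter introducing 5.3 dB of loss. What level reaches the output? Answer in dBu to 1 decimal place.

-7.1 dBu

In dB, series stages simply add:
-26.9 + 38.3 − 3.0 − 23.5 + 13.3 − 5.3 = -7.1 dBu.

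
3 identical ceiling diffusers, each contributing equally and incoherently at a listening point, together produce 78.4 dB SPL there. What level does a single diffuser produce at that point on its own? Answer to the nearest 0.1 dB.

73.6 dB SPL

3 equal incoherent sources add 10·log₁₀(3) = 4.77 dB over one source.
L_one = 78.4 − 4.77 = 73.6 dB SPL.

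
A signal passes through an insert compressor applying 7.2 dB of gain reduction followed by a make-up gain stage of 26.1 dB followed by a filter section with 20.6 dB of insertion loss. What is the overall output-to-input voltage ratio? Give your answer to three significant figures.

Net gain = (−7.2) + 26.1 + (−20.6) = -1.7 dB.
Voltage ratio = 10^(-1.7/20) = 0.822.

0.822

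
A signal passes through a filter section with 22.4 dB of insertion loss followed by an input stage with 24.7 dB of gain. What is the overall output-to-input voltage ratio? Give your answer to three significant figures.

Net gain = (−22.4) + 24.7 = 2.3 dB.
Voltage ratio = 10^(2.3/20) = 1.30.

1.30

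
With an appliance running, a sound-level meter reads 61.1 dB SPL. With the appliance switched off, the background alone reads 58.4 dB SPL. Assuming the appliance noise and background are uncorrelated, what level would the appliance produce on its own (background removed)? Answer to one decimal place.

Subtract intensities: L_src = 10·log₁₀(10^(L_total/10) − 10^(L_bg/10)).
L_src = 10·log₁₀(10^(61.1/10) − 10^(58.4/10)) = 10·log₁₀(596400) = 57.8 dB SPL.

57.8 dB SPL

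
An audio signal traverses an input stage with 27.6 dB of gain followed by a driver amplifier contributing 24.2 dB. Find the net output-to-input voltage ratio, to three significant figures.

389

Net gain = 27.6 + 24.2 = 51.8 dB.
Voltage ratio = 10^(51.8/20) = 389.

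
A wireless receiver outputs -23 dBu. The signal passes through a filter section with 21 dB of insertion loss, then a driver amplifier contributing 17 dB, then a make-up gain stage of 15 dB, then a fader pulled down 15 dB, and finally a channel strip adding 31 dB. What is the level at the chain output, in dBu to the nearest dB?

Gain stages sum in dB:
-23 − 21 + 17 + 15 − 15 + 31 = +4 dBu.

+4 dBu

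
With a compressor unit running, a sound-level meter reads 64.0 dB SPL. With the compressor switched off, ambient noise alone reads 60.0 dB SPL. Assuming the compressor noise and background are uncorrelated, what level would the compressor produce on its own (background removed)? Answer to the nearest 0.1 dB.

Background correction is a power subtraction:
L_src = 10·log₁₀(10^(64.0/10) − 10^(60.0/10)) = 10·log₁₀(1512000) = 61.8 dB SPL.

61.8 dB SPL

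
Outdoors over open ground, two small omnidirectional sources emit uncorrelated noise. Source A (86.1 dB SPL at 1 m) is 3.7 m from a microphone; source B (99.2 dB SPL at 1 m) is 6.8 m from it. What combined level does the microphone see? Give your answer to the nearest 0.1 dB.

83.2 dB SPL

At the listener: L_A = 86.1 − 20·log₁₀(3.7) = 74.74 dB; L_B = 99.2 − 20·log₁₀(6.8) = 82.55 dB.
Combined: 10·log₁₀(10^(74.74/10)+10^(82.55/10)) = 83.2 dB SPL.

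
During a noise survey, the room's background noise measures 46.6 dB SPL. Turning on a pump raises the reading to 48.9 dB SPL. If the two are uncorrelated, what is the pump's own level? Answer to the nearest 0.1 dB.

Background correction is a power subtraction:
L_src = 10·log₁₀(10^(48.9/10) − 10^(46.6/10)) = 10·log₁₀(31920) = 45.0 dB SPL.

45.0 dB SPL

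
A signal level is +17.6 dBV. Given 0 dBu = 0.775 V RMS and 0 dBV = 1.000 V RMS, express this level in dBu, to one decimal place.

The offset between the scales is 20·log₁₀(0.775/1.000) = −2.214 dB.
So dBu = +17.6 + 2.214 = +19.8 dBu.

+19.8 dBu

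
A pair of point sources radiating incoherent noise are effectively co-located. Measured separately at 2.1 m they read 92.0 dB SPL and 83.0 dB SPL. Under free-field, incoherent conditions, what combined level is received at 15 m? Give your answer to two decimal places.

75.44 dB SPL

Combined at 2.1 m: 10·log₁₀(10^(92.0/10)+10^(83.0/10)) = 92.515 dB SPL.
Then apply −20·log₁₀(15/2.1) = -17.077 dB → 75.44 dB SPL.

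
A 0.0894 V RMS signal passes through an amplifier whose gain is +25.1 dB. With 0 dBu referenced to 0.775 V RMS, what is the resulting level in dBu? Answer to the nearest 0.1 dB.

Input level: 20·log₁₀(0.0894/0.775) = -18.76 dBu.
Output: -18.76 + 25.1 = +6.3 dBu.

+6.3 dBu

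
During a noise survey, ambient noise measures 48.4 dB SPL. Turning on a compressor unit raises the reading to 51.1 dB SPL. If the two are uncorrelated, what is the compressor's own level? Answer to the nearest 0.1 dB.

Background correction is a power subtraction:
L_src = 10·log₁₀(10^(51.1/10) − 10^(48.4/10)) = 10·log₁₀(59640) = 47.8 dB SPL.

47.8 dB SPL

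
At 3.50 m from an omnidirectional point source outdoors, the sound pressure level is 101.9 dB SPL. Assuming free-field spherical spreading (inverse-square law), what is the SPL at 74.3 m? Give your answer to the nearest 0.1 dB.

75.4 dB SPL

For a point source in a free field, ΔL = −20·log₁₀(d₂/d₁).
ΔL = −20·log₁₀(74.3/3.50) = -26.54 dB, so L₂ = 101.9 + (-26.54) = 75.4 dB SPL.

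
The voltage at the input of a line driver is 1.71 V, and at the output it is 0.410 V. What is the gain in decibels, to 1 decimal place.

-12.4 dB

Voltage is an amplitude quantity, so gain = 20·log₁₀(V_out/V_in).
20·log₁₀(0.410/1.71) = 20·log₁₀(0.2398) = -12.4 dB.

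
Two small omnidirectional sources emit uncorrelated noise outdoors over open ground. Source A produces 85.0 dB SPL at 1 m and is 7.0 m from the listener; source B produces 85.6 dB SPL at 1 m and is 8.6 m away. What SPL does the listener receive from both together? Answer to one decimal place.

At the listener: L_A = 85.0 − 20·log₁₀(7.0) = 68.10 dB; L_B = 85.6 − 20·log₁₀(8.6) = 66.91 dB.
Combined: 10·log₁₀(10^(68.10/10)+10^(66.91/10)) = 70.6 dB SPL.

70.6 dB SPL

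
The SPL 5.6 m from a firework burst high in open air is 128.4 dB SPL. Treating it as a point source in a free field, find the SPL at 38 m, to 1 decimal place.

111.8 dB SPL

For a point source in a free field, ΔL = −20·log₁₀(d₂/d₁).
ΔL = −20·log₁₀(38/5.6) = -16.63 dB, so L₂ = 128.4 + (-16.63) = 111.8 dB SPL.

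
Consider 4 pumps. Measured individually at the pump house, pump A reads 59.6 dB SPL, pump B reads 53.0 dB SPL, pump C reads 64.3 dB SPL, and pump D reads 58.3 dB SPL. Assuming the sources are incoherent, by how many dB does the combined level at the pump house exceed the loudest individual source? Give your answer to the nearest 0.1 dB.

2.2 dB

Incoherent sources sum as intensities:
L_total = 10·log₁₀(10^(59.6/10) + 10^(53.0/10) + 10^(64.3/10) + 10^(58.3/10)) = 66.51 dB SPL.
Excess over the loudest (64.3 dB): 66.51 − 64.3 = 2.2 dB.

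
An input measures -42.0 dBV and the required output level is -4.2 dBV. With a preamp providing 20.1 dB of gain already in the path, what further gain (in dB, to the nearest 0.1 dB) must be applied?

The required make-up gain is the shortfall in the dB sum.
G = -4.2 − (-42.0) − 20.1 = 17.7 dB.

17.7 dB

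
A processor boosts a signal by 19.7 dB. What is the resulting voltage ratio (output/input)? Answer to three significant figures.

9.66

Voltage ratio = 10^(dB/20).
10^(19.7/20) = 10^(0.9850) = 9.66.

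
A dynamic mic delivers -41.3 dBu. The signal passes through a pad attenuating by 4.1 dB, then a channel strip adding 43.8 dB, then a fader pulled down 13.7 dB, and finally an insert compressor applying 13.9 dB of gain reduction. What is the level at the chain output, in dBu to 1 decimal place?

-29.2 dBu

In dB, series stages simply add:
-41.3 − 4.1 + 43.8 − 13.7 − 13.9 = -29.2 dBu.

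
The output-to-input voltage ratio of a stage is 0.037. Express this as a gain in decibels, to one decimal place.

Voltage ratio → dB uses the 20·log₁₀ form:
20·log₁₀(0.037) = -28.6 dB.

-28.6 dB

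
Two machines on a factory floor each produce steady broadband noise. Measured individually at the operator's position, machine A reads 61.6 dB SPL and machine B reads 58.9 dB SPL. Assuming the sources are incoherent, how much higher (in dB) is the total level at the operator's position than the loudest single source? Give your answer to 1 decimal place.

1.9 dB

Uncorrelated sources add in intensity (power), not in dB.
L_total = 10·log₁₀(10^(61.6/10) + 10^(58.9/10)) = 63.47 dB SPL.
Excess over the loudest (61.6 dB): 63.47 − 61.6 = 1.9 dB.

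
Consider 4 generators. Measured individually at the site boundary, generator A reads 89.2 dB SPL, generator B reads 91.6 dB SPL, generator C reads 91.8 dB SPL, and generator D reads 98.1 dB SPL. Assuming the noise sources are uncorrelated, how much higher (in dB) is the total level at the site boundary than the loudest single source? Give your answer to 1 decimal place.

2.0 dB

Uncorrelated sources add in intensity (power), not in dB.
L_total = 10·log₁₀(10^(89.2/10) + 10^(91.6/10) + 10^(91.8/10) + 10^(98.1/10)) = 100.11 dB SPL.
Excess over the loudest (98.1 dB): 100.11 − 98.1 = 2.0 dB.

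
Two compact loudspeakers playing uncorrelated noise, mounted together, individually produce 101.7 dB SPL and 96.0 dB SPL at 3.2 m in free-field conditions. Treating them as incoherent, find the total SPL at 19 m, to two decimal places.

Combined at 3.2 m: 10·log₁₀(10^(101.7/10)+10^(96.0/10)) = 102.735 dB SPL.
Then apply −20·log₁₀(19/3.2) = -15.472 dB → 87.26 dB SPL.

87.26 dB SPL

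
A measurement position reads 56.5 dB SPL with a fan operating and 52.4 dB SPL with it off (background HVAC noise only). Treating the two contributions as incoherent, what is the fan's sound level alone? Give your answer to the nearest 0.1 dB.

54.4 dB SPL

Background correction is a power subtraction:
L_src = 10·log₁₀(10^(56.5/10) − 10^(52.4/10)) = 10·log₁₀(272900) = 54.4 dB SPL.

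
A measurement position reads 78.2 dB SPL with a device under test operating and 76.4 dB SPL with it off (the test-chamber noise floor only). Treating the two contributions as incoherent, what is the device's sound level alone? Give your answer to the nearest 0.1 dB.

Background correction is a power subtraction:
L_src = 10·log₁₀(10^(78.2/10) − 10^(76.4/10)) = 10·log₁₀(22420000) = 73.5 dB SPL.

73.5 dB SPL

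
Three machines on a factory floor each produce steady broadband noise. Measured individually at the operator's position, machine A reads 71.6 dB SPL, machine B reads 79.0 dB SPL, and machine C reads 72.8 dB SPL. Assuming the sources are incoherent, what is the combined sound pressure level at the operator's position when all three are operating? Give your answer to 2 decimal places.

80.53 dB SPL

Uncorrelated sources add in intensity (power), not in dB.
L_total = 10·log₁₀(10^(71.6/10) + 10^(79.0/10) + 10^(72.8/10)) = 10·log₁₀(112900000) = 80.53 dB SPL.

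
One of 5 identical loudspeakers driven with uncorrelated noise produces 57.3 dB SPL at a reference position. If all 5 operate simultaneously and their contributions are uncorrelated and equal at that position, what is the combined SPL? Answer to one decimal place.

5 equal incoherent sources raise the level by 10·log₁₀(5) = 6.99 dB.
L_total = 57.3 + 6.99 = 64.3 dB SPL.

64.3 dB SPL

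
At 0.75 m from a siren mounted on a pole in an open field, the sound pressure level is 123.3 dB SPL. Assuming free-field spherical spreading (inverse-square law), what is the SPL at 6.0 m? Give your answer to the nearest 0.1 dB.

For a point source in a free field, ΔL = −20·log₁₀(d₂/d₁).
ΔL = −20·log₁₀(6.0/0.75) = -18.06 dB, so L₂ = 123.3 + (-18.06) = 105.2 dB SPL.

105.2 dB SPL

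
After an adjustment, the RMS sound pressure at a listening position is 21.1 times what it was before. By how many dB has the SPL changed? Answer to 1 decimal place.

Sound pressure is an amplitude quantity: ΔL = 20·log₁₀(p₂/p₁).
20·log₁₀(21.1) = 26.5 dB.

26.5 dB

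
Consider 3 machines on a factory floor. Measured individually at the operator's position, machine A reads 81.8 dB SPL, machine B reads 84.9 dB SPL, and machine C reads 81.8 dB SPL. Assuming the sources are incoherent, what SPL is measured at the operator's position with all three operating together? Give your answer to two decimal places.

87.87 dB SPL

Add the sources as powers (linear), then convert back to dB:
L_total = 10·log₁₀(10^(81.8/10) + 10^(84.9/10) + 10^(81.8/10)) = 10·log₁₀(611700000) = 87.87 dB SPL.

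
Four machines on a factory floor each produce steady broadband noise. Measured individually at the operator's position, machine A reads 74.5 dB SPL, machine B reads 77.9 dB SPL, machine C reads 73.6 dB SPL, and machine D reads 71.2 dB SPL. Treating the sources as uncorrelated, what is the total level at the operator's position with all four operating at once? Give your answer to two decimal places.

Uncorrelated sources add in intensity (power), not in dB.
L_total = 10·log₁₀(10^(74.5/10) + 10^(77.9/10) + 10^(73.6/10) + 10^(71.2/10)) = 10·log₁₀(125900000) = 81.00 dB SPL.

81.00 dB SPL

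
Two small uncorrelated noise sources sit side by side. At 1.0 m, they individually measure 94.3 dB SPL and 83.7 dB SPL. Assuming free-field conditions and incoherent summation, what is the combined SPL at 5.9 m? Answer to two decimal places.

Combined at 1.0 m: 10·log₁₀(10^(94.3/10)+10^(83.7/10)) = 94.663 dB SPL.
Then apply −20·log₁₀(5.9/1.0) = -15.417 dB → 79.25 dB SPL.

79.25 dB SPL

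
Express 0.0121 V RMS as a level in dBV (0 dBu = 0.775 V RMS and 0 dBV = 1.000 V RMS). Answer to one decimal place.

-38.3 dBV

dBV = 20·log₁₀(V / 1.000 V).
20·log₁₀(0.0121/1.000) = -38.3 dBV.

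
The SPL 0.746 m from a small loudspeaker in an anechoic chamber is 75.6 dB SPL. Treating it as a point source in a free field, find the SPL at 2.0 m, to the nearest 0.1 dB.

67.0 dB SPL

Inverse-square spreading gives ΔL = −20·log₁₀(d₂/d₁).
ΔL = −20·log₁₀(2.0/0.746) = -8.57 dB, so L₂ = 75.6 + (-8.57) = 67.0 dB SPL.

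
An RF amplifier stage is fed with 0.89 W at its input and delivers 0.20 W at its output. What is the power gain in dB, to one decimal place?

-6.5 dB

For a power ratio, dB = 10·log₁₀(P₂/P₁).
10·log₁₀(0.20/0.89) = 10·log₁₀(0.2247) = -6.5 dB.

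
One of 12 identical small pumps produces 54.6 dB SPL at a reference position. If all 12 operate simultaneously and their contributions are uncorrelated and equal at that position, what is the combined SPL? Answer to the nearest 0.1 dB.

12 equal incoherent sources raise the level by 10·log₁₀(12) = 10.79 dB.
L_total = 54.6 + 10.79 = 65.4 dB SPL.

65.4 dB SPL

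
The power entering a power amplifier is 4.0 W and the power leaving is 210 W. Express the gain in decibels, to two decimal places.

Power ratio → dB uses the 10·log₁₀ form:
10·log₁₀(210/4.0) = 10·log₁₀(52.50) = 17.20 dB.

17.20 dB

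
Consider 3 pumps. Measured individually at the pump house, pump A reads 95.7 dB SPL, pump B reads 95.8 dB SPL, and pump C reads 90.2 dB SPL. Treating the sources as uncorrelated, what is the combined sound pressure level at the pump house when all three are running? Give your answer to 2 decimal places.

Add the sources as powers (linear), then convert back to dB:
L_total = 10·log₁₀(10^(95.7/10) + 10^(95.8/10) + 10^(90.2/10)) = 10·log₁₀(8564000000) = 99.33 dB SPL.

99.33 dB SPL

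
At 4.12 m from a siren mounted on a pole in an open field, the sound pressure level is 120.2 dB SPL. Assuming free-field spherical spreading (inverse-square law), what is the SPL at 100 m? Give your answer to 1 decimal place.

Free-field point source: level drops by 20·log₁₀ of the distance ratio.
ΔL = −20·log₁₀(100/4.12) = -27.70 dB, so L₂ = 120.2 + (-27.70) = 92.5 dB SPL.

92.5 dB SPL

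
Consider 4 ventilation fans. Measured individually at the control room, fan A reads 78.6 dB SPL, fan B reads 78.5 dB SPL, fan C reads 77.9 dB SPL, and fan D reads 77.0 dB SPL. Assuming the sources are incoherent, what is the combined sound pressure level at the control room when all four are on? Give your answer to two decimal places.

84.07 dB SPL

Incoherent sources sum as intensities:
L_total = 10·log₁₀(10^(78.6/10) + 10^(78.5/10) + 10^(77.9/10) + 10^(77.0/10)) = 10·log₁₀(255000000) = 84.07 dB SPL.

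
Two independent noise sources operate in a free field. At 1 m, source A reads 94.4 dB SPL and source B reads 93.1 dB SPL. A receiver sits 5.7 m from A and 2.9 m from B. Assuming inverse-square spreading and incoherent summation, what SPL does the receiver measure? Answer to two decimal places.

85.15 dB SPL

At the listener: L_A = 94.4 − 20·log₁₀(5.7) = 79.283 dB; L_B = 93.1 − 20·log₁₀(2.9) = 83.852 dB.
Combined: 10·log₁₀(10^(79.283/10)+10^(83.852/10)) = 85.15 dB SPL.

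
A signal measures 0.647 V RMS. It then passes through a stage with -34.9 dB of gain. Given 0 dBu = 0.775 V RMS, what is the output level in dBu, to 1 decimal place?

-36.5 dBu

Input level: 20·log₁₀(0.647/0.775) = -1.57 dBu.
Output: -1.57 − 34.9 = -36.5 dBu.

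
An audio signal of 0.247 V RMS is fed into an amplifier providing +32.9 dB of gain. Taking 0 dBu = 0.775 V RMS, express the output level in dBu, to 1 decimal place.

+23.0 dBu

Input level: 20·log₁₀(0.247/0.775) = -9.93 dBu.
Output: -9.93 + 32.9 = +23.0 dBu.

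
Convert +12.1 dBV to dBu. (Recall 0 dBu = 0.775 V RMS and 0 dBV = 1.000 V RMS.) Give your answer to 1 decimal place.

The offset between the scales is 20·log₁₀(0.775/1.000) = −2.214 dB.
So dBu = +12.1 + 2.214 = +14.3 dBu.

+14.3 dBu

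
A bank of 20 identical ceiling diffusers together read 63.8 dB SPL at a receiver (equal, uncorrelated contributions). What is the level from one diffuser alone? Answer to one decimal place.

50.8 dB SPL

20 equal incoherent sources add 10·log₁₀(20) = 13.01 dB over one source.
L_one = 63.8 − 13.01 = 50.8 dB SPL.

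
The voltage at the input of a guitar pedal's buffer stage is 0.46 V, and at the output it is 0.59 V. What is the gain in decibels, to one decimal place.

2.2 dB

Voltage is an amplitude quantity, so gain = 20·log₁₀(V_out/V_in).
20·log₁₀(0.59/0.46) = 20·log₁₀(1.283) = 2.2 dB.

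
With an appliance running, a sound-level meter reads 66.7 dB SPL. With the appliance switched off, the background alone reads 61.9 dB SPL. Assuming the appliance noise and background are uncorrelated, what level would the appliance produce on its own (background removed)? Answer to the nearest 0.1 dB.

Remove the background by subtracting linear intensities:
L_src = 10·log₁₀(10^(66.7/10) − 10^(61.9/10)) = 10·log₁₀(3129000) = 65.0 dB SPL.

65.0 dB SPL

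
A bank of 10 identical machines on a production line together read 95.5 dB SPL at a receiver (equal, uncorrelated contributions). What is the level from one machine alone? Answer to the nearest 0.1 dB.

85.5 dB SPL

10 equal incoherent sources add 10·log₁₀(10) = 10.00 dB over one source.
L_one = 95.5 − 10.00 = 85.5 dB SPL.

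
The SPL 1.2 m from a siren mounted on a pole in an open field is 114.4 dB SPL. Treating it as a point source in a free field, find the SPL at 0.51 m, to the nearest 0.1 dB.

For a point source in a free field, ΔL = −20·log₁₀(d₂/d₁).
ΔL = −20·log₁₀(0.51/1.2) = 7.43 dB, so L₂ = 114.4 + (7.43) = 121.8 dB SPL.

121.8 dB SPL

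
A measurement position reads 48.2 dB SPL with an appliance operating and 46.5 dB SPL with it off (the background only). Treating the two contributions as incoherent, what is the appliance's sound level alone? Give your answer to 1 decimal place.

Background correction is a power subtraction:
L_src = 10·log₁₀(10^(48.2/10) − 10^(46.5/10)) = 10·log₁₀(21400) = 43.3 dB SPL.

43.3 dB SPL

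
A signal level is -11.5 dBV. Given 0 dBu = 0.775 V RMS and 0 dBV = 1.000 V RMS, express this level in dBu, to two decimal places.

The offset between the scales is 20·log₁₀(0.775/1.000) = −2.214 dB.
So dBu = -11.5 + 2.214 = -9.29 dBu.

-9.29 dBu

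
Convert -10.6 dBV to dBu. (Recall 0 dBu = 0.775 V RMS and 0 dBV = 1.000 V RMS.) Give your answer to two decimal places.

The offset between the scales is 20·log₁₀(0.775/1.000) = −2.214 dB.
So dBu = -10.6 + 2.214 = -8.39 dBu.

-8.39 dBu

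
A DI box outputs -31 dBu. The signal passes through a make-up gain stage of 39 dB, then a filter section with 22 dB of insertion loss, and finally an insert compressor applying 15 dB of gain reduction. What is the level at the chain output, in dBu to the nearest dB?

-29 dBu

Cascaded gains and losses add directly in dB.
-31 + 39 − 22 − 15 = -29 dBu.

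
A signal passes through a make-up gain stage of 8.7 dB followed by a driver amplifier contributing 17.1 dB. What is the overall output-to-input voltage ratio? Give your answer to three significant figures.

Net gain = 8.7 + 17.1 = 25.8 dB.
Voltage ratio = 10^(25.8/20) = 19.5.

19.5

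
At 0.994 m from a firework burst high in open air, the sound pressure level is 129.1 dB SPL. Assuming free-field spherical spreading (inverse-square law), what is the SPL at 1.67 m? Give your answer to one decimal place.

Free-field point source: level drops by 20·log₁₀ of the distance ratio.
ΔL = −20·log₁₀(1.67/0.994) = -4.51 dB, so L₂ = 129.1 + (-4.51) = 124.6 dB SPL.

124.6 dB SPL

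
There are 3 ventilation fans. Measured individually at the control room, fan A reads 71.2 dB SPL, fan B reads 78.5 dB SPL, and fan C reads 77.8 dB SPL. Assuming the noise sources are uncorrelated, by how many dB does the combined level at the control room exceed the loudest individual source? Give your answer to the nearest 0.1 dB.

3.1 dB

Add the sources as powers (linear), then convert back to dB:
L_total = 10·log₁₀(10^(71.2/10) + 10^(78.5/10) + 10^(77.8/10)) = 81.59 dB SPL.
Excess over the loudest (78.5 dB): 81.59 − 78.5 = 3.1 dB.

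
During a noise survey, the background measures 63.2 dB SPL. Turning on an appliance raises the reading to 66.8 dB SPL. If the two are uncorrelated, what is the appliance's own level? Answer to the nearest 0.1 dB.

64.3 dB SPL

Subtract intensities: L_src = 10·log₁₀(10^(L_total/10) − 10^(L_bg/10)).
L_src = 10·log₁₀(10^(66.8/10) − 10^(63.2/10)) = 10·log₁₀(2697000) = 64.3 dB SPL.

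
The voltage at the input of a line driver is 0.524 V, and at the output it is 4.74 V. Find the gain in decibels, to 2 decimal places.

19.13 dB

Voltage is an amplitude quantity, so gain = 20·log₁₀(V_out/V_in).
20·log₁₀(4.74/0.524) = 20·log₁₀(9.046) = 19.13 dB.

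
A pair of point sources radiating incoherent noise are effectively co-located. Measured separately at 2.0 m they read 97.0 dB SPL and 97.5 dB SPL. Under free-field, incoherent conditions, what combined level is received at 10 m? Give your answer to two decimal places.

86.29 dB SPL

Combined at 2.0 m: 10·log₁₀(10^(97.0/10)+10^(97.5/10)) = 100.267 dB SPL.
Then apply −20·log₁₀(10/2.0) = -13.979 dB → 86.29 dB SPL.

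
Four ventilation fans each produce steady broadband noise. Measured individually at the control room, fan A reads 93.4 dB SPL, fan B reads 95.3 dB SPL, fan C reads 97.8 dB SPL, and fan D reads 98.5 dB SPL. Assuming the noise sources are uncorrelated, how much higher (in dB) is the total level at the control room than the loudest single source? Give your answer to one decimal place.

4.2 dB

Uncorrelated sources add in intensity (power), not in dB.
L_total = 10·log₁₀(10^(93.4/10) + 10^(95.3/10) + 10^(97.8/10) + 10^(98.5/10)) = 102.71 dB SPL.
Excess over the loudest (98.5 dB): 102.71 − 98.5 = 4.2 dB.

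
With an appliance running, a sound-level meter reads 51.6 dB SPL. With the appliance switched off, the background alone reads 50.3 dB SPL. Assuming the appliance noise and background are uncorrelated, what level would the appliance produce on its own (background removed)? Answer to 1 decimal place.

45.7 dB SPL

Subtract intensities: L_src = 10·log₁₀(10^(L_total/10) − 10^(L_bg/10)).
L_src = 10·log₁₀(10^(51.6/10) − 10^(50.3/10)) = 10·log₁₀(37390) = 45.7 dB SPL.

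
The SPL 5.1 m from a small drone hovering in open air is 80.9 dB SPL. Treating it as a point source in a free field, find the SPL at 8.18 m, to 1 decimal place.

Free-field point source: level drops by 20·log₁₀ of the distance ratio.
ΔL = −20·log₁₀(8.18/5.1) = -4.10 dB, so L₂ = 80.9 + (-4.10) = 76.8 dB SPL.

76.8 dB SPL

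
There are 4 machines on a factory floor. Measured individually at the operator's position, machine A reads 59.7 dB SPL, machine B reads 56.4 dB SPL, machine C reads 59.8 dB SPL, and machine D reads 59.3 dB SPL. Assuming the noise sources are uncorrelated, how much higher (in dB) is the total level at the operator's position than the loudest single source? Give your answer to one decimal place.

5.2 dB

Incoherent sources sum as intensities:
L_total = 10·log₁₀(10^(59.7/10) + 10^(56.4/10) + 10^(59.8/10) + 10^(59.3/10)) = 65.02 dB SPL.
Excess over the loudest (59.8 dB): 65.02 − 59.8 = 5.2 dB.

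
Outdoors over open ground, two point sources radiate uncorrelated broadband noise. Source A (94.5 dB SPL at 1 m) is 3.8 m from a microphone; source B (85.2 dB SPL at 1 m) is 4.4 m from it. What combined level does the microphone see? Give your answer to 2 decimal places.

At the listener: L_A = 94.5 − 20·log₁₀(3.8) = 82.904 dB; L_B = 85.2 − 20·log₁₀(4.4) = 72.331 dB.
Combined: 10·log₁₀(10^(82.904/10)+10^(72.331/10)) = 83.27 dB SPL.

83.27 dB SPL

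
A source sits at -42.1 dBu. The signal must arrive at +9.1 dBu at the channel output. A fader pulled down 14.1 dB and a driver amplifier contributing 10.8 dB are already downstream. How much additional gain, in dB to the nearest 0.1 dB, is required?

54.5 dB

The required make-up gain is the shortfall in the dB sum.
G = +9.1 − (-42.1) + 14.1 − 10.8 = 54.5 dB.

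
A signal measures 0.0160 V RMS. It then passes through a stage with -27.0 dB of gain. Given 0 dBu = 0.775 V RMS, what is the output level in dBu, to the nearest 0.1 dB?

Input level: 20·log₁₀(0.0160/0.775) = -33.70 dBu.
Output: -33.70 − 27.0 = -60.7 dBu.

-60.7 dBu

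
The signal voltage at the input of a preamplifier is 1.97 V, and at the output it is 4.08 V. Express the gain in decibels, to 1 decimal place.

Voltage is an amplitude quantity, so gain = 20·log₁₀(V_out/V_in).
20·log₁₀(4.08/1.97) = 20·log₁₀(2.071) = 6.3 dB.

6.3 dB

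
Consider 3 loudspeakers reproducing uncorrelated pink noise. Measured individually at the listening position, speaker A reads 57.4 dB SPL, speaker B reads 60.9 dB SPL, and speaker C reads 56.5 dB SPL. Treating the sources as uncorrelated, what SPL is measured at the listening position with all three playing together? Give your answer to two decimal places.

63.48 dB SPL

Uncorrelated sources add in intensity (power), not in dB.
L_total = 10·log₁₀(10^(57.4/10) + 10^(60.9/10) + 10^(56.5/10)) = 10·log₁₀(2226000) = 63.48 dB SPL.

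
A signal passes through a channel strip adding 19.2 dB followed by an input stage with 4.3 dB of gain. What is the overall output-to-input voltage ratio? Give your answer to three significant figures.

Net gain = 19.2 + 4.3 = 23.5 dB.
Voltage ratio = 10^(23.5/20) = 15.0.

15.0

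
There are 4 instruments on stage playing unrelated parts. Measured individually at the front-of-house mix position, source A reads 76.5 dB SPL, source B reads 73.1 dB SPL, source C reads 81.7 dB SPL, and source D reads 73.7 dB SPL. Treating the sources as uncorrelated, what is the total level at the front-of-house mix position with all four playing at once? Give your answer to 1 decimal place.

Incoherent sources sum as intensities:
L_total = 10·log₁₀(10^(76.5/10) + 10^(73.1/10) + 10^(81.7/10) + 10^(73.7/10)) = 10·log₁₀(236400000) = 83.7 dB SPL.

83.7 dB SPL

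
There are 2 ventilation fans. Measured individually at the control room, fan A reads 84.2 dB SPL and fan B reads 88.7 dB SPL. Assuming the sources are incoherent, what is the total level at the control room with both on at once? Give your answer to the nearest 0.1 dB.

90.0 dB SPL

Add the sources as powers (linear), then convert back to dB:
L_total = 10·log₁₀(10^(84.2/10) + 10^(88.7/10)) = 10·log₁₀(1004000000) = 90.0 dB SPL.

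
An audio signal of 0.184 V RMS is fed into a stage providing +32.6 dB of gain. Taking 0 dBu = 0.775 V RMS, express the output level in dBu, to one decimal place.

+20.1 dBu

Input level: 20·log₁₀(0.184/0.775) = -12.49 dBu.
Output: -12.49 + 32.6 = +20.1 dBu.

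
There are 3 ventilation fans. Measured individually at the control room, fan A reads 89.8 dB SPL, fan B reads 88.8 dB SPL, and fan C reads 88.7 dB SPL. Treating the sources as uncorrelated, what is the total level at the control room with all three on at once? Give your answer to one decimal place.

Incoherent sources sum as intensities:
L_total = 10·log₁₀(10^(89.8/10) + 10^(88.8/10) + 10^(88.7/10)) = 10·log₁₀(2455000000) = 93.9 dB SPL.

93.9 dB SPL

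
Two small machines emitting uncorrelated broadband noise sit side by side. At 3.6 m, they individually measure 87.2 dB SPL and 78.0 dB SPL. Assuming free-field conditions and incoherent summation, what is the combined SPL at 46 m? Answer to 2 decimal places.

Combined at 3.6 m: 10·log₁₀(10^(87.2/10)+10^(78.0/10)) = 87.693 dB SPL.
Then apply −20·log₁₀(46/3.6) = -22.129 dB → 65.56 dB SPL.

65.56 dB SPL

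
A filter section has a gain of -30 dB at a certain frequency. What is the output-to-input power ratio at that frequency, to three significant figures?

0.00100

Power ratio = 10^(dB/10).
10^(-30/10) = 10^(-3.000) = 0.00100.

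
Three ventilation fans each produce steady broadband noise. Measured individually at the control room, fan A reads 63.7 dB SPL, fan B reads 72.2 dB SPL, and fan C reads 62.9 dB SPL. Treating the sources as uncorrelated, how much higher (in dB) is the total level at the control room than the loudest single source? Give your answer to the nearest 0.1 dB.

Uncorrelated sources add in intensity (power), not in dB.
L_total = 10·log₁₀(10^(63.7/10) + 10^(72.2/10) + 10^(62.9/10)) = 73.20 dB SPL.
Excess over the loudest (72.2 dB): 73.20 − 72.2 = 1.0 dB.

1.0 dB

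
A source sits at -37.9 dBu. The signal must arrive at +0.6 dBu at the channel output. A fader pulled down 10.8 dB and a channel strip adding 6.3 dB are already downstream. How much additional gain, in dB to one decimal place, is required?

The required make-up gain is the shortfall in the dB sum.
G = +0.6 − (-37.9) + 10.8 − 6.3 = 43.0 dB.

43.0 dB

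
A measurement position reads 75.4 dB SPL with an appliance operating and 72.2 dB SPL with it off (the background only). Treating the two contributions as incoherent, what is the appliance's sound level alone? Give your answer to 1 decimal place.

72.6 dB SPL

Remove the background by subtracting linear intensities:
L_src = 10·log₁₀(10^(75.4/10) − 10^(72.2/10)) = 10·log₁₀(18080000) = 72.6 dB SPL.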